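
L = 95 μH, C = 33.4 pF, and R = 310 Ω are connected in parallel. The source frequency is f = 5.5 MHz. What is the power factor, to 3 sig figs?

0.967

ω = 2πf = 3.456e+07 rad/s
X_L = ωL = 3280 Ω
X_C = 1/(ωC) = 866 Ω
Parallel: admittances add. Y = 1/R + 1/(jωL) + jωC
Y = (0.00323 + j0.000850) S
|Y| = 0.00334 S → |Z| = 1/|Y| = 300 Ω, ∠Z = −∠Y = -14.8°
cos φ = cos(-14.8°) = 0.967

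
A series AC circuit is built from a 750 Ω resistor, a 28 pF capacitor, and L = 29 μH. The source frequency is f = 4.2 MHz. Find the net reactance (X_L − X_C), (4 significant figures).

ω = 2πf = 2.639e+07 rad/s
X_L = ωL = 765.3 Ω
X_C = 1/(ωC) = 1353 Ω
X = 765.3 − 1353 = -588.1 Ω

-588.1 Ω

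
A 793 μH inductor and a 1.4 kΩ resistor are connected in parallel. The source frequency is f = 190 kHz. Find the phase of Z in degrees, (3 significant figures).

ω = 2πf = 1.194e+06 rad/s
X_L = ωL = 947 Ω
Parallel: admittances add. Y = 1/R + 1/(jωL)
Y = (0.000714 − j0.00106) S
|Y| = 0.00128 S → |Z| = 1/|Y| = 784 Ω, ∠Z = −∠Y = 55.9°

55.9°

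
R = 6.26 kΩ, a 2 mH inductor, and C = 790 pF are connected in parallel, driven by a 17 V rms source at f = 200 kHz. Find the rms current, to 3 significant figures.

10.5 mA

ω = 2πf = 1.257e+06 rad/s
X_L = ωL = 2510 Ω
X_C = 1/(ωC) = 1010 Ω
Parallel: admittances add. Y = 1/R + 1/(jωL) + jωC
Y = (0.000160 + j0.000595) S
|Y| = 0.000616 S → |Z| = 1/|Y| = 1620 Ω, ∠Z = −∠Y = -75.0°
I = V/|Z| = 17/1620 = 10.5 mA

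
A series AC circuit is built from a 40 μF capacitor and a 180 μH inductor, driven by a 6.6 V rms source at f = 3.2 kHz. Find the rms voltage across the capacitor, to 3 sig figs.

3.45 V

ω = 2πf = 20110 rad/s
X_L = ωL = 3.62 Ω
X_C = 1/(ωC) = 1.24 Ω
Net reactance X = X_L − X_C = 2.38 Ω
Z = j2.38 Ω
|Z| = √(0² + 2.38²) = 2.38 Ω
I = V/|Z| = 2.78 A
V_C = I·|Z_C| = 2.78 × 1.24 = 3.45 V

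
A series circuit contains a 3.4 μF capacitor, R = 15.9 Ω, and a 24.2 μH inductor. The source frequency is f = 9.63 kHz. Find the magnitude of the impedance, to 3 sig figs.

ω = 2πf = 60510 rad/s
X_L = ωL = 1.46 Ω
X_C = 1/(ωC) = 4.86 Ω
Net reactance X = X_L − X_C = -3.40 Ω
Z = 15.9 − j3.40 Ω
|Z| = √(15.9² + 3.40²) = 16.3 Ω

16.3 Ω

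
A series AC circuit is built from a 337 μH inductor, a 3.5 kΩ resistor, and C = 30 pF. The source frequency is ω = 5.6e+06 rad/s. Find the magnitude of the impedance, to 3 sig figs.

5360 Ω

X_L = ωL = 1890 Ω
X_C = 1/(ωC) = 5950 Ω
Net reactance X = X_L − X_C = -4070 Ω
Z = 3500 − j4070 Ω
|Z| = √(3500² + 4070²) = 5360 Ω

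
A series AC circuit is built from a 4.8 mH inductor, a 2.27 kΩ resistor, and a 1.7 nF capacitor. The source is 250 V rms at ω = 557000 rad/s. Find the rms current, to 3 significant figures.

X_L = ωL = 2670 Ω
X_C = 1/(ωC) = 1060 Ω
Net reactance X = X_L − X_C = 1620 Ω
Z = 2270 + j1620 Ω
|Z| = √(2270² + 1620²) = 2790 Ω
I = V/|Z| = 250/2790 = 89.7 mA

89.7 mA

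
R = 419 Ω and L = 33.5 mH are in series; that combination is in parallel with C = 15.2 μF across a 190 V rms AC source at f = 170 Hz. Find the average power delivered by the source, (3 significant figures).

ω = 2πf = 1068 rad/s
X_L = ωL = 35.8 Ω
X_C = 1/(ωC) = 61.6 Ω
Branch 1 (R+jX_L): Z₁ = 419 + j35.8 Ω, |Z₁| = 421 Ω
Branch 2 (−jX_C): Z₂ = −j61.6 Ω
Parallel: Z = Z₁Z₂/(Z₁+Z₂), |Z| = 61.7 Ω, ∠Z = -81.6°
I = V/|Z| = 3.08 A
P = VI cos φ = 190 × 3.08 × cos(-81.6°) = 85.5 W

85.5 W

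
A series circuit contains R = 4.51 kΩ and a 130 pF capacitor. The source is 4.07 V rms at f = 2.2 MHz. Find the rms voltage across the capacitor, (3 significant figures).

ω = 2πf = 1.382e+07 rad/s
X_C = 1/(ωC) = 556 Ω
Z = 4510 − j556 Ω
|Z| = √(4510² + 556²) = 4540 Ω
I = V/|Z| = 896 μA
V_C = I·|Z_C| = 0.000896 × 556 = 0.498 V

0.498 V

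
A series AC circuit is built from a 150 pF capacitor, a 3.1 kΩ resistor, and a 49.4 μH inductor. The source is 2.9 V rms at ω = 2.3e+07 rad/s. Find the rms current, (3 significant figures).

902 μA

X_L = ωL = 1140 Ω
X_C = 1/(ωC) = 290 Ω
Net reactance X = X_L − X_C = 846 Ω
Z = 3100 + j846 Ω
|Z| = √(3100² + 846²) = 3210 Ω
I = V/|Z| = 2.9/3210 = 902 μA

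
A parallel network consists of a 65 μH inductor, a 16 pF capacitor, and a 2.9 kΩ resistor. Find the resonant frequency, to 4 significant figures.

ω₀ = 1/√(LC) = 1/√(6.5e-05 × 1.6e-11) = 3.101e+07 rad/s
f₀ = ω₀/(2π) = 4.935 MHz

4.935 MHz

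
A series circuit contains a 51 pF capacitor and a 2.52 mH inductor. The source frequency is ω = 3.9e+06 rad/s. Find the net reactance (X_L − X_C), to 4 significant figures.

X_L = ωL = 9828 Ω
X_C = 1/(ωC) = 5028 Ω
X = 9828 − 5028 = 4800 Ω

4800 Ω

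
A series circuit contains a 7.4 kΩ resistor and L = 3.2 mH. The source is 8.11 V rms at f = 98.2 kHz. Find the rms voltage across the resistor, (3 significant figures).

7.84 V

ω = 2πf = 617000 rad/s
X_L = ωL = 1970 Ω
Z = 7400 + j1970 Ω
|Z| = √(7400² + 1970²) = 7660 Ω
I = V/|Z| = 1.06 mA
V_R = I·|Z_R| = 0.00106 × 7400 = 7.84 V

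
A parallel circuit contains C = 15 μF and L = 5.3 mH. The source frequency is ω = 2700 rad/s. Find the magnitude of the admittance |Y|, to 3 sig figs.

29.4 mS

X_L = ωL = 14.3 Ω
X_C = 1/(ωC) = 24.7 Ω
Parallel: admittances add. Y = 1/(jωL) + jωC
Y = (0 − j0.0294) S
|Y| = 0.0294 S → |Z| = 1/|Y| = 34.0 Ω, ∠Z = −∠Y = 90.0°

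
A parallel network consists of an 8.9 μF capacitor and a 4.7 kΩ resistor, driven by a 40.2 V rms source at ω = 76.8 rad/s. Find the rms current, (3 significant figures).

X_C = 1/(ωC) = 1460 Ω
Parallel: admittances add. Y = 1/R + jωC
Y = (0.000213 + j0.000684) S
|Y| = 0.000716 S → |Z| = 1/|Y| = 1400 Ω, ∠Z = −∠Y = -72.7°
I = V/|Z| = 40.2/1400 = 28.8 mA

28.8 mA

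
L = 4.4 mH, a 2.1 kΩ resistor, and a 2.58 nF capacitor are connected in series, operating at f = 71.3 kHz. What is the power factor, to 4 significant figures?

ω = 2πf = 448000 rad/s
X_L = ωL = 1971 Ω
X_C = 1/(ωC) = 865.2 Ω
Net reactance X = X_L − X_C = 1106 Ω
Z = 2100 + j1106 Ω
|Z| = √(2100² + 1106²) = 2373 Ω
∠Z = arctan(1106/2100) = 27.77°
cos φ = cos(27.77°) = 0.8848

0.8848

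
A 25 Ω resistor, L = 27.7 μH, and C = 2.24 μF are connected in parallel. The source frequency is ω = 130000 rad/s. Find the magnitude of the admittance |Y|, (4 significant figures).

X_L = ωL = 3.601 Ω
X_C = 1/(ωC) = 3.434 Ω
Parallel: admittances add. Y = 1/R + 1/(jωL) + jωC
Y = (0.04000 + j0.01350) S
|Y| = 0.04222 S → |Z| = 1/|Y| = 23.69 Ω, ∠Z = −∠Y = -18.65°

42.22 mS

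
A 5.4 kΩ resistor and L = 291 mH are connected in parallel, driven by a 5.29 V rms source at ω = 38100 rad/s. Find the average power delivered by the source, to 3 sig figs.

5.18 mW

X_L = ωL = 11100 Ω
Parallel: admittances add. Y = 1/R + 1/(jωL)
Y = (0.000185 − j9.02e-05) S
|Y| = 0.000206 S → |Z| = 1/|Y| = 4850 Ω, ∠Z = −∠Y = 26.0°
I = V/|Z| = 1.09 mA
P = VI cos φ = 5.29 × 0.00109 × cos(26.0°) = 5.18 mW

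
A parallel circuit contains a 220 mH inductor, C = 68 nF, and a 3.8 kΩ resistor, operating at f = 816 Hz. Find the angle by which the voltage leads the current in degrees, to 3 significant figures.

ω = 2πf = 5127 rad/s
X_L = ωL = 1130 Ω
X_C = 1/(ωC) = 2870 Ω
Parallel: admittances add. Y = 1/R + 1/(jωL) + jωC
Y = (0.000263 − j0.000538) S
|Y| = 0.000599 S → |Z| = 1/|Y| = 1670 Ω, ∠Z = −∠Y = 63.9°

63.9°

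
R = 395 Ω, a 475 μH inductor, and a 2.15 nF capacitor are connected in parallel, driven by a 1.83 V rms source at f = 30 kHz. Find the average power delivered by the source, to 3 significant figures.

8.48 mW

ω = 2πf = 188500 rad/s
X_L = ωL = 89.5 Ω
X_C = 1/(ωC) = 2470 Ω
Parallel: admittances add. Y = 1/R + 1/(jωL) + jωC
Y = (0.00253 − j0.0108) S
|Y| = 0.0111 S → |Z| = 1/|Y| = 90.4 Ω, ∠Z = −∠Y = 76.8°
I = V/|Z| = 20.2 mA
P = VI cos φ = 1.83 × 0.0202 × cos(76.8°) = 8.48 mW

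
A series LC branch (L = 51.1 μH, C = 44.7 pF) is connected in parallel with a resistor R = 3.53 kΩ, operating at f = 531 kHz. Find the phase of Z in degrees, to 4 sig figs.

ω = 2πf = 3.336e+06 rad/s
X_L = ωL = 170.5 Ω
X_C = 1/(ωC) = 6705 Ω
Branch 1: Z₁ = R = 3530 Ω
Branch 2 (series LC): Z₂ = j(X_L − X_C) = −j6535 Ω
Parallel: Z = Z₁Z₂/(Z₁+Z₂), |Z| = 3106 Ω, ∠Z = -28.38°

-28.38°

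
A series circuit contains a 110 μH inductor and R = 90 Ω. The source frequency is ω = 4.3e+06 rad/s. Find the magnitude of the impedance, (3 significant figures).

X_L = ωL = 473 Ω
Z = 90.0 + j473 Ω
|Z| = √(90.0² + 473²) = 481 Ω

481 Ω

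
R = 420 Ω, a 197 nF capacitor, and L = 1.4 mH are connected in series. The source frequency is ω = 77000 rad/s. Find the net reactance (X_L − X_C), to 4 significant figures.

41.88 Ω

X_L = ωL = 107.8 Ω
X_C = 1/(ωC) = 65.92 Ω
X = 107.8 − 65.92 = 41.88 Ω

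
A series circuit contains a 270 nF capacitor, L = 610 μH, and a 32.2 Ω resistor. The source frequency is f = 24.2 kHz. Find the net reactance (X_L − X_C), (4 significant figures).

68.39 Ω

ω = 2πf = 152100 rad/s
X_L = ωL = 92.75 Ω
X_C = 1/(ωC) = 24.36 Ω
X = 92.75 − 24.36 = 68.39 Ω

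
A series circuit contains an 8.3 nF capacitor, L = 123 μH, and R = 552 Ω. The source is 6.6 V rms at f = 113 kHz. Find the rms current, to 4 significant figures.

11.83 mA

ω = 2πf = 710000 rad/s
X_L = ωL = 87.33 Ω
X_C = 1/(ωC) = 169.7 Ω
Net reactance X = X_L − X_C = -82.36 Ω
Z = 552.0 − j82.36 Ω
|Z| = √(552.0² + 82.36²) = 558.1 Ω
I = V/|Z| = 6.6/558.1 = 11.83 mA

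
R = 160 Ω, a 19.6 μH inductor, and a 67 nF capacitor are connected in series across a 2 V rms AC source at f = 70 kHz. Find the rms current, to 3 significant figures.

12.3 mA

ω = 2πf = 439800 rad/s
X_L = ωL = 8.62 Ω
X_C = 1/(ωC) = 33.9 Ω
Net reactance X = X_L − X_C = -25.3 Ω
Z = 160 − j25.3 Ω
|Z| = √(160² + 25.3²) = 162 Ω
I = V/|Z| = 2/162 = 12.3 mA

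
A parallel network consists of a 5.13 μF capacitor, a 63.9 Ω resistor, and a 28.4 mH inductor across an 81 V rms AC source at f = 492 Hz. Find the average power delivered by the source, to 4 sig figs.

102.7 W

ω = 2πf = 3091 rad/s
X_L = ωL = 87.79 Ω
X_C = 1/(ωC) = 63.06 Ω
Parallel: admittances add. Y = 1/R + 1/(jωL) + jωC
Y = (0.01565 + j0.004468) S
|Y| = 0.01627 S → |Z| = 1/|Y| = 61.44 Ω, ∠Z = −∠Y = -15.93°
I = V/|Z| = 1.318 A
P = VI cos φ = 81 × 1.318 × cos(-15.93°) = 102.7 W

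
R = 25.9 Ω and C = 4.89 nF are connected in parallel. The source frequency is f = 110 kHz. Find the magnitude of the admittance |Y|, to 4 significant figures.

ω = 2πf = 691200 rad/s
X_C = 1/(ωC) = 295.9 Ω
Parallel: admittances add. Y = 1/R + jωC
Y = (0.03861 + j0.003380) S
|Y| = 0.03876 S → |Z| = 1/|Y| = 25.80 Ω, ∠Z = −∠Y = -5.003°

38.76 mS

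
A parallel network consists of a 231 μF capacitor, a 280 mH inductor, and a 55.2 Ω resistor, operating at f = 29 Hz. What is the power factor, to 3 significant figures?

0.627

ω = 2πf = 182.2 rad/s
X_L = ωL = 51.0 Ω
X_C = 1/(ωC) = 23.8 Ω
Parallel: admittances add. Y = 1/R + 1/(jωL) + jωC
Y = (0.0181 + j0.0225) S
|Y| = 0.0289 S → |Z| = 1/|Y| = 34.6 Ω, ∠Z = −∠Y = -51.1°
cos φ = cos(-51.1°) = 0.627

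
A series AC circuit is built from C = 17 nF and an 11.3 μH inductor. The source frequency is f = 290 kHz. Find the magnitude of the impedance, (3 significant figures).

ω = 2πf = 1.822e+06 rad/s
X_L = ωL = 20.6 Ω
X_C = 1/(ωC) = 32.3 Ω
Net reactance X = X_L − X_C = -11.7 Ω
Z = − j11.7 Ω
|Z| = √(0² + 11.7²) = 11.7 Ω

11.7 Ω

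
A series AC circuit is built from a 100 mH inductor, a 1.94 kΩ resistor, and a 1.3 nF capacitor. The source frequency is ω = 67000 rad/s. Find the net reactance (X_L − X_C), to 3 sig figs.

X_L = ωL = 6700 Ω
X_C = 1/(ωC) = 11500 Ω
X = 6700 − 11500 = -4780 Ω

-4780 Ω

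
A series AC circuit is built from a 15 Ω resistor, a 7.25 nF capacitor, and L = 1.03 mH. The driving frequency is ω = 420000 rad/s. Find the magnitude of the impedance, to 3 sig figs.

X_L = ωL = 433 Ω
X_C = 1/(ωC) = 328 Ω
Net reactance X = X_L − X_C = 104 Ω
Z = 15.0 + j104 Ω
|Z| = √(15.0² + 104²) = 105 Ω

105 Ω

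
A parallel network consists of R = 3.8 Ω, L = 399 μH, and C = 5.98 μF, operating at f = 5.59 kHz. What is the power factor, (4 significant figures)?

0.8847

ω = 2πf = 35120 rad/s
X_L = ωL = 14.01 Ω
X_C = 1/(ωC) = 4.761 Ω
Parallel: admittances add. Y = 1/R + 1/(jωL) + jωC
Y = (0.2632 + j0.1387) S
|Y| = 0.2975 S → |Z| = 1/|Y| = 3.362 Ω, ∠Z = −∠Y = -27.79°
cos φ = cos(-27.79°) = 0.8847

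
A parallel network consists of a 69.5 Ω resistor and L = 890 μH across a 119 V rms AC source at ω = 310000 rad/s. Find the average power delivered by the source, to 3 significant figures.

204 W

X_L = ωL = 276 Ω
Parallel: admittances add. Y = 1/R + 1/(jωL)
Y = (0.0144 − j0.00362) S
|Y| = 0.0148 S → |Z| = 1/|Y| = 67.4 Ω, ∠Z = −∠Y = 14.1°
I = V/|Z| = 1.77 A
P = VI cos φ = 119 × 1.77 × cos(14.1°) = 204 W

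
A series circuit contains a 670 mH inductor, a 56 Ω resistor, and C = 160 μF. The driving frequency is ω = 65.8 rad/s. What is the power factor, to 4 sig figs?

X_L = ωL = 44.09 Ω
X_C = 1/(ωC) = 94.98 Ω
Net reactance X = X_L − X_C = -50.90 Ω
Z = 56.00 − j50.90 Ω
|Z| = √(56.00² + 50.90²) = 75.67 Ω
∠Z = arctan(-50.90/56.00) = -42.27°
cos φ = cos(-42.27°) = 0.7400

0.7400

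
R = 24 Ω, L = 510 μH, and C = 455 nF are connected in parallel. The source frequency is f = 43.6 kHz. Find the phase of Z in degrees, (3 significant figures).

ω = 2πf = 273900 rad/s
X_L = ωL = 140 Ω
X_C = 1/(ωC) = 8.02 Ω
Parallel: admittances add. Y = 1/R + 1/(jωL) + jωC
Y = (0.0417 + j0.117) S
|Y| = 0.125 S → |Z| = 1/|Y| = 8.02 Ω, ∠Z = −∠Y = -70.5°

-70.5°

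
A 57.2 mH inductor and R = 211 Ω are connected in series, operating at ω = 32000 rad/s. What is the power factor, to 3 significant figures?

X_L = ωL = 1830 Ω
Z = 211 + j1830 Ω
|Z| = √(211² + 1830²) = 1840 Ω
∠Z = arctan(1830/211) = 83.4°
cos φ = cos(83.4°) = 0.115

0.115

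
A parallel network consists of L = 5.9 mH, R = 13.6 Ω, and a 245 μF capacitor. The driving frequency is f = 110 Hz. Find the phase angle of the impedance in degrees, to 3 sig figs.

ω = 2πf = 691.2 rad/s
X_L = ωL = 4.08 Ω
X_C = 1/(ωC) = 5.91 Ω
Parallel: admittances add. Y = 1/R + 1/(jωL) + jωC
Y = (0.0735 − j0.0759) S
|Y| = 0.106 S → |Z| = 1/|Y| = 9.46 Ω, ∠Z = −∠Y = 45.9°

45.9°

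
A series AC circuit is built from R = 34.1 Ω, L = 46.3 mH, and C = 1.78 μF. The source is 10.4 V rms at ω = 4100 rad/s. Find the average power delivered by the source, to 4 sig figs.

933.4 mW

X_L = ωL = 189.8 Ω
X_C = 1/(ωC) = 137.0 Ω
Net reactance X = X_L − X_C = 52.81 Ω
Z = 34.10 + j52.81 Ω
|Z| = √(34.10² + 52.81²) = 62.86 Ω
∠Z = arctan(52.81/34.10) = 57.15°
I = V/|Z| = 165.4 mA
P = VI cos φ = 10.4 × 0.1654 × cos(57.15°) = 933.4 mW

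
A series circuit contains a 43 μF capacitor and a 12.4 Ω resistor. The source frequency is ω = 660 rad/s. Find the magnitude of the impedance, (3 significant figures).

X_C = 1/(ωC) = 35.2 Ω
Z = 12.4 − j35.2 Ω
|Z| = √(12.4² + 35.2²) = 37.4 Ω

37.4 Ω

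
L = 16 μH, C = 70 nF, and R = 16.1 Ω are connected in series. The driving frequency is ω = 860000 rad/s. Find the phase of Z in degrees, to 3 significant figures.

X_L = ωL = 13.8 Ω
X_C = 1/(ωC) = 16.6 Ω
Net reactance X = X_L − X_C = -2.85 Ω
Z = 16.1 − j2.85 Ω
|Z| = √(16.1² + 2.85²) = 16.4 Ω
∠Z = arctan(-2.85/16.1) = -10.0°

-10.0°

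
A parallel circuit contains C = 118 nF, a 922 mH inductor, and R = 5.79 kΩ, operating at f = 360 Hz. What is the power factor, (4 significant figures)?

0.6306

ω = 2πf = 2262 rad/s
X_L = ωL = 2086 Ω
X_C = 1/(ωC) = 3747 Ω
Parallel: admittances add. Y = 1/R + 1/(jωL) + jωC
Y = (0.0001727 − j0.0002126) S
|Y| = 0.0002739 S → |Z| = 1/|Y| = 3651 Ω, ∠Z = −∠Y = 50.91°
cos φ = cos(50.91°) = 0.6306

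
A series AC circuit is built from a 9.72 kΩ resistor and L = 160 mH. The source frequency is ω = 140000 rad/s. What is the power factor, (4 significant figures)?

0.3981

X_L = ωL = 22400 Ω
Z = 9720 + j22400 Ω
|Z| = √(9720² + 22400²) = 24420 Ω
∠Z = arctan(22400/9720) = 66.54°
cos φ = cos(66.54°) = 0.3981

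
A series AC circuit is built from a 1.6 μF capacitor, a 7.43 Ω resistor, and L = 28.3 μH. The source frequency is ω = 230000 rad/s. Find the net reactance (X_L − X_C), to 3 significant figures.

3.79 Ω

X_L = ωL = 6.51 Ω
X_C = 1/(ωC) = 2.72 Ω
X = 6.51 − 2.72 = 3.79 Ω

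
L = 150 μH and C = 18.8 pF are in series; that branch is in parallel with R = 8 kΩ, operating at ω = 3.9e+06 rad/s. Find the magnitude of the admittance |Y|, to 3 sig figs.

X_L = ωL = 585 Ω
X_C = 1/(ωC) = 13600 Ω
Branch 1: Z₁ = R = 8000 Ω
Branch 2 (series LC): Z₂ = j(X_L − X_C) = −j13100 Ω
Parallel: Z = Z₁Z₂/(Z₁+Z₂), |Z| = 6820 Ω, ∠Z = -31.5°
|Y| = 1/|Z| = 147 μS

147 μS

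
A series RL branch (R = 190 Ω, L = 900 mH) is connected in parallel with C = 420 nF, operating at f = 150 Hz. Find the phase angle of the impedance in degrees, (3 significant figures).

ω = 2πf = 942.5 rad/s
X_L = ωL = 848 Ω
X_C = 1/(ωC) = 2530 Ω
Branch 1 (R+jX_L): Z₁ = 190 + j848 Ω, |Z₁| = 869 Ω
Branch 2 (−jX_C): Z₂ = −j2530 Ω
Parallel: Z = Z₁Z₂/(Z₁+Z₂), |Z| = 1300 Ω, ∠Z = 70.9°

70.9°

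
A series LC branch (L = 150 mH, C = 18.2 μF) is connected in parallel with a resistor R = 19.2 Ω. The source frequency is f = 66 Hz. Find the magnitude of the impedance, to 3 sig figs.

18.5 Ω

ω = 2πf = 414.7 rad/s
X_L = ωL = 62.2 Ω
X_C = 1/(ωC) = 132 Ω
Branch 1: Z₁ = R = 19.2 Ω
Branch 2 (series LC): Z₂ = j(X_L − X_C) = −j70.3 Ω
Parallel: Z = Z₁Z₂/(Z₁+Z₂), |Z| = 18.5 Ω, ∠Z = -15.3°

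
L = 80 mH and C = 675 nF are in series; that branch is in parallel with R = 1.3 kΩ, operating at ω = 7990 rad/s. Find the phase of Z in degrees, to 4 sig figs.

70.76°

X_L = ωL = 639.2 Ω
X_C = 1/(ωC) = 185.4 Ω
Branch 1: Z₁ = R = 1300 Ω
Branch 2 (series LC): Z₂ = j(X_L − X_C) = j453.8 Ω
Parallel: Z = Z₁Z₂/(Z₁+Z₂), |Z| = 428.4 Ω, ∠Z = 70.76°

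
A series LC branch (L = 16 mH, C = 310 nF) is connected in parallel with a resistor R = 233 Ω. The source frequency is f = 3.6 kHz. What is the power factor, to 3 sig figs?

ω = 2πf = 22620 rad/s
X_L = ωL = 362 Ω
X_C = 1/(ωC) = 143 Ω
Branch 1: Z₁ = R = 233 Ω
Branch 2 (series LC): Z₂ = j(X_L − X_C) = j219 Ω
Parallel: Z = Z₁Z₂/(Z₁+Z₂), |Z| = 160 Ω, ∠Z = 46.7°
cos φ = cos(46.7°) = 0.685

0.685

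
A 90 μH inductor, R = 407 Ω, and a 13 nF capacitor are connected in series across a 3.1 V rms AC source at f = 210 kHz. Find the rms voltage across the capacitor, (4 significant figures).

ω = 2πf = 1.319e+06 rad/s
X_L = ωL = 118.8 Ω
X_C = 1/(ωC) = 58.30 Ω
Net reactance X = X_L − X_C = 60.45 Ω
Z = 407.0 + j60.45 Ω
|Z| = √(407.0² + 60.45²) = 411.5 Ω
I = V/|Z| = 7.534 mA
V_C = I·|Z_C| = 0.007534 × 58.30 = 0.4392 V

0.4392 V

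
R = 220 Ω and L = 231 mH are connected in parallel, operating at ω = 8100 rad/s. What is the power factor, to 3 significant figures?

X_L = ωL = 1870 Ω
Parallel: admittances add. Y = 1/R + 1/(jωL)
Y = (0.00455 − j0.000534) S
|Y| = 0.00458 S → |Z| = 1/|Y| = 218 Ω, ∠Z = −∠Y = 6.71°
cos φ = cos(6.71°) = 0.993

0.993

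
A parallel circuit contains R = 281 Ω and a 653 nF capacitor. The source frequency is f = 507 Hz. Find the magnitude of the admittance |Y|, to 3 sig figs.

4.12 mS

ω = 2πf = 3186 rad/s
X_C = 1/(ωC) = 481 Ω
Parallel: admittances add. Y = 1/R + jωC
Y = (0.00356 + j0.00208) S
|Y| = 0.00412 S → |Z| = 1/|Y| = 243 Ω, ∠Z = −∠Y = -30.3°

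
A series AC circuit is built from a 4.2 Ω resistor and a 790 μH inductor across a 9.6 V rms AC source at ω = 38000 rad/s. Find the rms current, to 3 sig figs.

X_L = ωL = 30.0 Ω
Z = 4.20 + j30.0 Ω
|Z| = √(4.20² + 30.0²) = 30.3 Ω
I = V/|Z| = 9.6/30.3 = 317 mA

317 mA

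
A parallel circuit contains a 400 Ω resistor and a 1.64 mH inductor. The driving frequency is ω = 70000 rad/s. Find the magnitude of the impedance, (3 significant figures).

110 Ω

X_L = ωL = 115 Ω
Parallel: admittances add. Y = 1/R + 1/(jωL)
Y = (0.00250 − j0.00871) S
|Y| = 0.00906 S → |Z| = 1/|Y| = 110 Ω, ∠Z = −∠Y = 74.0°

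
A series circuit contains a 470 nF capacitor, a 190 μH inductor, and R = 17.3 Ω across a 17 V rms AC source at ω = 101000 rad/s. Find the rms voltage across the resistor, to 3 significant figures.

16.9 V

X_L = ωL = 19.2 Ω
X_C = 1/(ωC) = 21.1 Ω
Net reactance X = X_L − X_C = -1.88 Ω
Z = 17.3 − j1.88 Ω
|Z| = √(17.3² + 1.88²) = 17.4 Ω
I = V/|Z| = 977 mA
V_R = I·|Z_R| = 0.977 × 17.3 = 16.9 V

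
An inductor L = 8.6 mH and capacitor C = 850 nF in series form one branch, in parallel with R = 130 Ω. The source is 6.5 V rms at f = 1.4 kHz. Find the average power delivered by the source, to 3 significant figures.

325 mW

ω = 2πf = 8796 rad/s
X_L = ωL = 75.6 Ω
X_C = 1/(ωC) = 134 Ω
Branch 1: Z₁ = R = 130 Ω
Branch 2 (series LC): Z₂ = j(X_L − X_C) = −j58.1 Ω
Parallel: Z = Z₁Z₂/(Z₁+Z₂), |Z| = 53.0 Ω, ∠Z = -65.9°
I = V/|Z| = 123 mA
P = VI cos φ = 6.5 × 0.123 × cos(-65.9°) = 325 mW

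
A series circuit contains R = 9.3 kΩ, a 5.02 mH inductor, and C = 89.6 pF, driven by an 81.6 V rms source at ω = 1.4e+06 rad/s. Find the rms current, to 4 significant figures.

8.729 mA

X_L = ωL = 7028 Ω
X_C = 1/(ωC) = 7972 Ω
Net reactance X = X_L − X_C = -943.9 Ω
Z = 9300 − j943.9 Ω
|Z| = √(9300² + 943.9²) = 9348 Ω
I = V/|Z| = 81.6/9348 = 8.729 mA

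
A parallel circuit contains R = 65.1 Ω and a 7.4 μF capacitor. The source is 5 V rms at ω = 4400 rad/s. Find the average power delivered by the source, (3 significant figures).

384 mW

X_C = 1/(ωC) = 30.7 Ω
Parallel: admittances add. Y = 1/R + jωC
Y = (0.0154 + j0.0326) S
|Y| = 0.0360 S → |Z| = 1/|Y| = 27.8 Ω, ∠Z = −∠Y = -64.7°
I = V/|Z| = 180 mA
P = VI cos φ = 5 × 0.180 × cos(-64.7°) = 384 mW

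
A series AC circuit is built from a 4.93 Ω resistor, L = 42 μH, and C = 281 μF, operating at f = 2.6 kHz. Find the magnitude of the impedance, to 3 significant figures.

4.95 Ω

ω = 2πf = 16340 rad/s
X_L = ωL = 0.686 Ω
X_C = 1/(ωC) = 0.218 Ω
Net reactance X = X_L − X_C = 0.468 Ω
Z = 4.93 + j0.468 Ω
|Z| = √(4.93² + 0.468²) = 4.95 Ω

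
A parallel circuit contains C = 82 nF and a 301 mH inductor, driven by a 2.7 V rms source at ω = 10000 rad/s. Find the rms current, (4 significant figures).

1.317 mA

X_L = ωL = 3010 Ω
X_C = 1/(ωC) = 1220 Ω
Parallel: admittances add. Y = 1/(jωL) + jωC
Y = (0 + j0.0004878) S
|Y| = 0.0004878 S → |Z| = 1/|Y| = 2050 Ω, ∠Z = −∠Y = -90.00°
I = V/|Z| = 2.7/2050 = 1.317 mA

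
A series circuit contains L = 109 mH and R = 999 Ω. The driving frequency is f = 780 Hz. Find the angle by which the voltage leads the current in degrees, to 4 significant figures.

28.13°

ω = 2πf = 4901 rad/s
X_L = ωL = 534.2 Ω
Z = 999.0 + j534.2 Ω
|Z| = √(999.0² + 534.2²) = 1133 Ω
∠Z = arctan(534.2/999.0) = 28.13°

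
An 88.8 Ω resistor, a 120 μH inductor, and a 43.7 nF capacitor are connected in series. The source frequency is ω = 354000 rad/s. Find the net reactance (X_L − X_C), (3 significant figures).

X_L = ωL = 42.5 Ω
X_C = 1/(ωC) = 64.6 Ω
X = 42.5 − 64.6 = -22.2 Ω

-22.2 Ω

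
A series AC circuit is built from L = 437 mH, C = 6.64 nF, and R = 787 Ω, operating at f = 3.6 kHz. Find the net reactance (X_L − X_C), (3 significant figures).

3230 Ω

ω = 2πf = 22620 rad/s
X_L = ωL = 9880 Ω
X_C = 1/(ωC) = 6660 Ω
X = 9880 − 6660 = 3230 Ω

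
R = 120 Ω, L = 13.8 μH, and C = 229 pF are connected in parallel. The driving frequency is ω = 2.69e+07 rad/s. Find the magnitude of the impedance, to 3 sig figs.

X_L = ωL = 371 Ω
X_C = 1/(ωC) = 162 Ω
Parallel: admittances add. Y = 1/R + 1/(jωL) + jωC
Y = (0.00833 + j0.00347) S
|Y| = 0.00903 S → |Z| = 1/|Y| = 111 Ω, ∠Z = −∠Y = -22.6°

111 Ω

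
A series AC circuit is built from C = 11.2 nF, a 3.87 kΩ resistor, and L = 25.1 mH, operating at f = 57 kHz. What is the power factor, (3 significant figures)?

ω = 2πf = 358100 rad/s
X_L = ωL = 8990 Ω
X_C = 1/(ωC) = 249 Ω
Net reactance X = X_L − X_C = 8740 Ω
Z = 3870 + j8740 Ω
|Z| = √(3870² + 8740²) = 9560 Ω
∠Z = arctan(8740/3870) = 66.1°
cos φ = cos(66.1°) = 0.405

0.405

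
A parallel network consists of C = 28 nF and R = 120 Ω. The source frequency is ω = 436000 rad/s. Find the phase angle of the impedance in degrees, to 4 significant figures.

X_C = 1/(ωC) = 81.91 Ω
Parallel: admittances add. Y = 1/R + jωC
Y = (0.008333 + j0.01221) S
|Y| = 0.01478 S → |Z| = 1/|Y| = 67.65 Ω, ∠Z = −∠Y = -55.68°

-55.68°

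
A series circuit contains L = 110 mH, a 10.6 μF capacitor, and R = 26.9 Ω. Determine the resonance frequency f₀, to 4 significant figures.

147.4 Hz

ω₀ = 1/√(LC) = 1/√(0.11 × 1.06e-05) = 926.1 rad/s
f₀ = ω₀/(2π) = 147.4 Hz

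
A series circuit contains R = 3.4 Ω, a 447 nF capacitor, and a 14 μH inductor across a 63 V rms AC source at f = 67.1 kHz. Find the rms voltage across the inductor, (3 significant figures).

108 V

ω = 2πf = 421600 rad/s
X_L = ωL = 5.90 Ω
X_C = 1/(ωC) = 5.31 Ω
Net reactance X = X_L − X_C = 0.596 Ω
Z = 3.40 + j0.596 Ω
|Z| = √(3.40² + 0.596²) = 3.45 Ω
I = V/|Z| = 18.3 A
V_L = I·|Z_L| = 18.3 × 5.90 = 108 V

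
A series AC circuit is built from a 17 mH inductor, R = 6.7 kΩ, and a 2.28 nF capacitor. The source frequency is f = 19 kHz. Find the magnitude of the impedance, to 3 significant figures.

6900 Ω

ω = 2πf = 119400 rad/s
X_L = ωL = 2030 Ω
X_C = 1/(ωC) = 3670 Ω
Net reactance X = X_L − X_C = -1640 Ω
Z = 6700 − j1640 Ω
|Z| = √(6700² + 1640²) = 6900 Ω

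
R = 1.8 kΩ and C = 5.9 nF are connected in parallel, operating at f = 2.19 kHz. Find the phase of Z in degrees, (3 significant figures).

ω = 2πf = 13760 rad/s
X_C = 1/(ωC) = 12300 Ω
Parallel: admittances add. Y = 1/R + jωC
Y = (0.000556 + j8.12e-05) S
|Y| = 0.000561 S → |Z| = 1/|Y| = 1780 Ω, ∠Z = −∠Y = -8.31°

-8.31°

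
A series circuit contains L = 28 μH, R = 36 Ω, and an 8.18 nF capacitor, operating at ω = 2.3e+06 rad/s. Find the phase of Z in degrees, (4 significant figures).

X_L = ωL = 64.40 Ω
X_C = 1/(ωC) = 53.15 Ω
Net reactance X = X_L − X_C = 11.25 Ω
Z = 36.00 + j11.25 Ω
|Z| = √(36.00² + 11.25²) = 37.72 Ω
∠Z = arctan(11.25/36.00) = 17.35°

17.35°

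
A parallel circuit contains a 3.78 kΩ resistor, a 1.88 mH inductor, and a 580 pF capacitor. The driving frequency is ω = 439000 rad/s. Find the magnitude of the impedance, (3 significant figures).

X_L = ωL = 825 Ω
X_C = 1/(ωC) = 3930 Ω
Parallel: admittances add. Y = 1/R + 1/(jωL) + jωC
Y = (0.000265 − j0.000957) S
|Y| = 0.000993 S → |Z| = 1/|Y| = 1010 Ω, ∠Z = −∠Y = 74.5°

1010 Ω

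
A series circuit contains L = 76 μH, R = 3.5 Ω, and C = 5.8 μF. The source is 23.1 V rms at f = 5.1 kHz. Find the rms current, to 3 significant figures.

5.05 A

ω = 2πf = 32040 rad/s
X_L = ωL = 2.44 Ω
X_C = 1/(ωC) = 5.38 Ω
Net reactance X = X_L − X_C = -2.95 Ω
Z = 3.50 − j2.95 Ω
|Z| = √(3.50² + 2.95²) = 4.57 Ω
I = V/|Z| = 23.1/4.57 = 5.05 A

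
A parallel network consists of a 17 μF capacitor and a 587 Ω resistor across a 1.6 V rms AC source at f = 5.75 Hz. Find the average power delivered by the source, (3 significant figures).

4.36 mW

ω = 2πf = 36.13 rad/s
X_C = 1/(ωC) = 1630 Ω
Parallel: admittances add. Y = 1/R + jωC
Y = (0.00170 + j0.000614) S
|Y| = 0.00181 S → |Z| = 1/|Y| = 552 Ω, ∠Z = −∠Y = -19.8°
I = V/|Z| = 2.90 mA
P = VI cos φ = 1.6 × 0.00290 × cos(-19.8°) = 4.36 mW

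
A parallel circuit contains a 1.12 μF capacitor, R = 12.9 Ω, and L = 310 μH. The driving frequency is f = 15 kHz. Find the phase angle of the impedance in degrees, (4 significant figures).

ω = 2πf = 94250 rad/s
X_L = ωL = 29.22 Ω
X_C = 1/(ωC) = 9.474 Ω
Parallel: admittances add. Y = 1/R + 1/(jωL) + jωC
Y = (0.07752 + j0.07133) S
|Y| = 0.1053 S → |Z| = 1/|Y| = 9.493 Ω, ∠Z = −∠Y = -42.62°

-42.62°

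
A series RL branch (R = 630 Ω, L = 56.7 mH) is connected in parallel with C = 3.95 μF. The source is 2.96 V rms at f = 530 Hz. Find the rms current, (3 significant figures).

37.9 mA

ω = 2πf = 3330 rad/s
X_L = ωL = 189 Ω
X_C = 1/(ωC) = 76.0 Ω
Branch 1 (R+jX_L): Z₁ = 630 + j189 Ω, |Z₁| = 658 Ω
Branch 2 (−jX_C): Z₂ = −j76.0 Ω
Parallel: Z = Z₁Z₂/(Z₁+Z₂), |Z| = 78.1 Ω, ∠Z = -83.5°
I = V/|Z| = 2.96/78.1 = 37.9 mA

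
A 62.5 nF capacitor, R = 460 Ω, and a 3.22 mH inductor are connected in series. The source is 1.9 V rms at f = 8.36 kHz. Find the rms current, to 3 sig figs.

ω = 2πf = 52530 rad/s
X_L = ωL = 169 Ω
X_C = 1/(ωC) = 305 Ω
Net reactance X = X_L − X_C = -135 Ω
Z = 460 − j135 Ω
|Z| = √(460² + 135²) = 480 Ω
I = V/|Z| = 1.9/480 = 3.96 mA

3.96 mA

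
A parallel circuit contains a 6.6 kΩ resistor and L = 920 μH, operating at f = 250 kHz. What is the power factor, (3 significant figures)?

0.214

ω = 2πf = 1.571e+06 rad/s
X_L = ωL = 1450 Ω
Parallel: admittances add. Y = 1/R + 1/(jωL)
Y = (0.000152 − j0.000692) S
|Y| = 0.000708 S → |Z| = 1/|Y| = 1410 Ω, ∠Z = −∠Y = 77.6°
cos φ = cos(77.6°) = 0.214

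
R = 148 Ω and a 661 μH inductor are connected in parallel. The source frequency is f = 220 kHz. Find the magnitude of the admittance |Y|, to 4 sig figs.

6.845 mS

ω = 2πf = 1.382e+06 rad/s
X_L = ωL = 913.7 Ω
Parallel: admittances add. Y = 1/R + 1/(jωL)
Y = (0.006757 − j0.001094) S
|Y| = 0.006845 S → |Z| = 1/|Y| = 146.1 Ω, ∠Z = −∠Y = 9.201°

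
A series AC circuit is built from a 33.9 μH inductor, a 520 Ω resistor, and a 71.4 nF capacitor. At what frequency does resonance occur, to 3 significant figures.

102 kHz

ω₀ = 1/√(LC) = 1/√(3.39e-05 × 7.14e-08) = 642800 rad/s
f₀ = ω₀/(2π) = 102 kHz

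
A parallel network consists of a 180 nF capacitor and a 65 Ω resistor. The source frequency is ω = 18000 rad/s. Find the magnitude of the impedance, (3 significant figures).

X_C = 1/(ωC) = 309 Ω
Parallel: admittances add. Y = 1/R + jωC
Y = (0.0154 + j0.00324) S
|Y| = 0.0157 S → |Z| = 1/|Y| = 63.6 Ω, ∠Z = −∠Y = -11.9°

63.6 Ω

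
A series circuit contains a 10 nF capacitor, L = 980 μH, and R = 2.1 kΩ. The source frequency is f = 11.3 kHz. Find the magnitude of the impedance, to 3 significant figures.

2490 Ω

ω = 2πf = 71000 rad/s
X_L = ωL = 69.6 Ω
X_C = 1/(ωC) = 1410 Ω
Net reactance X = X_L − X_C = -1340 Ω
Z = 2100 − j1340 Ω
|Z| = √(2100² + 1340²) = 2490 Ω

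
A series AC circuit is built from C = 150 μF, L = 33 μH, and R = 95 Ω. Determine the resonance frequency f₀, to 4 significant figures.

2.262 kHz

ω₀ = 1/√(LC) = 1/√(3.3e-05 × 0.00015) = 14210 rad/s
f₀ = ω₀/(2π) = 2.262 kHz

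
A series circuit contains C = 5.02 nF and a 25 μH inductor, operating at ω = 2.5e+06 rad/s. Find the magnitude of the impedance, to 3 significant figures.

17.2 Ω

X_L = ωL = 62.5 Ω
X_C = 1/(ωC) = 79.7 Ω
Net reactance X = X_L − X_C = -17.2 Ω
Z = − j17.2 Ω
|Z| = √(0² + 17.2²) = 17.2 Ω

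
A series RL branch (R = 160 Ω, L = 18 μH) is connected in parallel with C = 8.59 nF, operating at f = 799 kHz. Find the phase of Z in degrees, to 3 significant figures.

ω = 2πf = 5.02e+06 rad/s
X_L = ωL = 90.4 Ω
X_C = 1/(ωC) = 23.2 Ω
Branch 1 (R+jX_L): Z₁ = 160 + j90.4 Ω, |Z₁| = 184 Ω
Branch 2 (−jX_C): Z₂ = −j23.2 Ω
Parallel: Z = Z₁Z₂/(Z₁+Z₂), |Z| = 24.6 Ω, ∠Z = -83.3°

-83.3°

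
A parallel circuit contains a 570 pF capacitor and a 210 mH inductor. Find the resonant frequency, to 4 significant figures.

ω₀ = 1/√(LC) = 1/√(0.21 × 5.7e-10) = 91400 rad/s
f₀ = ω₀/(2π) = 14.55 kHz

14.55 kHz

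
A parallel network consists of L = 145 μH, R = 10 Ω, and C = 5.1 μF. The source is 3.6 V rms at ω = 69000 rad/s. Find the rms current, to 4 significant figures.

X_L = ωL = 10.01 Ω
X_C = 1/(ωC) = 2.842 Ω
Parallel: admittances add. Y = 1/R + 1/(jωL) + jωC
Y = (0.1000 + j0.2519) S
|Y| = 0.2711 S → |Z| = 1/|Y| = 3.689 Ω, ∠Z = −∠Y = -68.35°
I = V/|Z| = 3.6/3.689 = 975.9 mA

975.9 mA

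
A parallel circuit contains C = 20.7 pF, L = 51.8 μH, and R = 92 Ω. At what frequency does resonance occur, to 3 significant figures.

4.86 MHz

ω₀ = 1/√(LC) = 1/√(5.18e-05 × 2.07e-11) = 3.054e+07 rad/s
f₀ = ω₀/(2π) = 4.86 MHz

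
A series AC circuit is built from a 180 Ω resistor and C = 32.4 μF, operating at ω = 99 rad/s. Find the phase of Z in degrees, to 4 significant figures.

X_C = 1/(ωC) = 311.8 Ω
Z = 180.0 − j311.8 Ω
|Z| = √(180.0² + 311.8²) = 360.0 Ω
∠Z = arctan(-311.8/180.0) = -60.00°

-60.00°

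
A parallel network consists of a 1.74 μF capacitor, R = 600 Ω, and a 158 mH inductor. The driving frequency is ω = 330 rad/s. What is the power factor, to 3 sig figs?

0.0892

X_L = ωL = 52.1 Ω
X_C = 1/(ωC) = 1740 Ω
Parallel: admittances add. Y = 1/R + 1/(jωL) + jωC
Y = (0.00167 − j0.0186) S
|Y| = 0.0187 S → |Z| = 1/|Y| = 53.5 Ω, ∠Z = −∠Y = 84.9°
cos φ = cos(84.9°) = 0.0892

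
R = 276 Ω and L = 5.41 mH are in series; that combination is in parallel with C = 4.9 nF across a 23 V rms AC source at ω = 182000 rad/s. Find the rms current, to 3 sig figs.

X_L = ωL = 985 Ω
X_C = 1/(ωC) = 1120 Ω
Branch 1 (R+jX_L): Z₁ = 276 + j985 Ω, |Z₁| = 1020 Ω
Branch 2 (−jX_C): Z₂ = −j1120 Ω
Parallel: Z = Z₁Z₂/(Z₁+Z₂), |Z| = 3720 Ω, ∠Z = 10.7°
I = V/|Z| = 23/3720 = 6.18 mA

6.18 mA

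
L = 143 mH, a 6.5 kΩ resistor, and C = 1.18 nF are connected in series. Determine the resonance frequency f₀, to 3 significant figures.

12.3 kHz

ω₀ = 1/√(LC) = 1/√(0.143 × 1.18e-09) = 76980 rad/s
f₀ = ω₀/(2π) = 12.3 kHz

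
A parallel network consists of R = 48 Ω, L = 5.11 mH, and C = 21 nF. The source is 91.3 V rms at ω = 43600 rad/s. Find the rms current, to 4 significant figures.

1.930 A

X_L = ωL = 222.8 Ω
X_C = 1/(ωC) = 1092 Ω
Parallel: admittances add. Y = 1/R + 1/(jωL) + jωC
Y = (0.02083 − j0.003573) S
|Y| = 0.02114 S → |Z| = 1/|Y| = 47.31 Ω, ∠Z = −∠Y = 9.731°
I = V/|Z| = 91.3/47.31 = 1.930 A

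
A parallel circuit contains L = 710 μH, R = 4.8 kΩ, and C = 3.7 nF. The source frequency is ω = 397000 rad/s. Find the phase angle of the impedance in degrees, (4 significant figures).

X_L = ωL = 281.9 Ω
X_C = 1/(ωC) = 680.8 Ω
Parallel: admittances add. Y = 1/R + 1/(jωL) + jωC
Y = (0.0002083 − j0.002079) S
|Y| = 0.002089 S → |Z| = 1/|Y| = 478.6 Ω, ∠Z = −∠Y = 84.28°

84.28°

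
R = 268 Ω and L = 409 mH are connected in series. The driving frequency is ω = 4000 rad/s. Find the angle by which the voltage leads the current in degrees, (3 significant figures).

80.7°

X_L = ωL = 1640 Ω
Z = 268 + j1640 Ω
|Z| = √(268² + 1640²) = 1660 Ω
∠Z = arctan(1640/268) = 80.7°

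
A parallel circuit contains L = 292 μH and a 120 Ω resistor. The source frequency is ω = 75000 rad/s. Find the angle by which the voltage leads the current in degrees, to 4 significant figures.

79.66°

X_L = ωL = 21.90 Ω
Parallel: admittances add. Y = 1/R + 1/(jωL)
Y = (0.008333 − j0.04566) S
|Y| = 0.04642 S → |Z| = 1/|Y| = 21.54 Ω, ∠Z = −∠Y = 79.66°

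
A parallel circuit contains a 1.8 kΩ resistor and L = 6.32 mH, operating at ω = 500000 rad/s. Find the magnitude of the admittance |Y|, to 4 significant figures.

639.4 μS

X_L = ωL = 3160 Ω
Parallel: admittances add. Y = 1/R + 1/(jωL)
Y = (0.0005556 − j0.0003165) S
|Y| = 0.0006394 S → |Z| = 1/|Y| = 1564 Ω, ∠Z = −∠Y = 29.67°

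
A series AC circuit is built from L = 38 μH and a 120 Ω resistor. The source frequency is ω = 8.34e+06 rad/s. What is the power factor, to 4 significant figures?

0.3541

X_L = ωL = 316.9 Ω
Z = 120.0 + j316.9 Ω
|Z| = √(120.0² + 316.9²) = 338.9 Ω
∠Z = arctan(316.9/120.0) = 69.26°
cos φ = cos(69.26°) = 0.3541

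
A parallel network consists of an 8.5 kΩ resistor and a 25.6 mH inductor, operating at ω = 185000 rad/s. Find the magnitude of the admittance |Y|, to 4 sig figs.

241.7 μS

X_L = ωL = 4736 Ω
Parallel: admittances add. Y = 1/R + 1/(jωL)
Y = (0.0001176 − j0.0002111) S
|Y| = 0.0002417 S → |Z| = 1/|Y| = 4137 Ω, ∠Z = −∠Y = 60.87°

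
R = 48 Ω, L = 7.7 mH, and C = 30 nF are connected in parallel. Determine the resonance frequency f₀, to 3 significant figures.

10.5 kHz

ω₀ = 1/√(LC) = 1/√(0.0077 × 3e-08) = 65800 rad/s
f₀ = ω₀/(2π) = 10.5 kHz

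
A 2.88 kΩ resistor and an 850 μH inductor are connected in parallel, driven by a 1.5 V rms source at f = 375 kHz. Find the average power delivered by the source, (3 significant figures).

781 μW

ω = 2πf = 2.356e+06 rad/s
X_L = ωL = 2000 Ω
Parallel: admittances add. Y = 1/R + 1/(jωL)
Y = (0.000347 − j0.000499) S
|Y| = 0.000608 S → |Z| = 1/|Y| = 1640 Ω, ∠Z = −∠Y = 55.2°
I = V/|Z| = 912 μA
P = VI cos φ = 1.5 × 0.000912 × cos(55.2°) = 781 μW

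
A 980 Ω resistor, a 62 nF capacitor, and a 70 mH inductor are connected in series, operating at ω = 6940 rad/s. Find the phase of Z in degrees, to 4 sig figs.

X_L = ωL = 485.8 Ω
X_C = 1/(ωC) = 2324 Ω
Net reactance X = X_L − X_C = -1838 Ω
Z = 980.0 − j1838 Ω
|Z| = √(980.0² + 1838²) = 2083 Ω
∠Z = arctan(-1838/980.0) = -61.94°

-61.94°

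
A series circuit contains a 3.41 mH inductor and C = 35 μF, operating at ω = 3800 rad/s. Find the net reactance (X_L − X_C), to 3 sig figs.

X_L = ωL = 13.0 Ω
X_C = 1/(ωC) = 7.52 Ω
X = 13.0 − 7.52 = 5.44 Ω

5.44 Ω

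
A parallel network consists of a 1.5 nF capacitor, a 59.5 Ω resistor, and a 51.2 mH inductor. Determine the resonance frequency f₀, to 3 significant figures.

18.2 kHz

ω₀ = 1/√(LC) = 1/√(0.0512 × 1.5e-09) = 114100 rad/s
f₀ = ω₀/(2π) = 18.2 kHz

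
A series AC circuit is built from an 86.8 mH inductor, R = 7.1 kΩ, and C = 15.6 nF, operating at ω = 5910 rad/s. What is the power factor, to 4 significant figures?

X_L = ωL = 513.0 Ω
X_C = 1/(ωC) = 10850 Ω
Net reactance X = X_L − X_C = -10330 Ω
Z = 7100 − j10330 Ω
|Z| = √(7100² + 10330²) = 12540 Ω
∠Z = arctan(-10330/7100) = -55.51°
cos φ = cos(-55.51°) = 0.5663

0.5663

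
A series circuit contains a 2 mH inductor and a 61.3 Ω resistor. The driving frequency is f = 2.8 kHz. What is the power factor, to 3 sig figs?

0.867

ω = 2πf = 17590 rad/s
X_L = ωL = 35.2 Ω
Z = 61.3 + j35.2 Ω
|Z| = √(61.3² + 35.2²) = 70.7 Ω
∠Z = arctan(35.2/61.3) = 29.9°
cos φ = cos(29.9°) = 0.867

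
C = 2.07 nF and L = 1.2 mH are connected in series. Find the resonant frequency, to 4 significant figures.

ω₀ = 1/√(LC) = 1/√(0.0012 × 2.07e-09) = 634500 rad/s
f₀ = ω₀/(2π) = 101.0 kHz

101.0 kHz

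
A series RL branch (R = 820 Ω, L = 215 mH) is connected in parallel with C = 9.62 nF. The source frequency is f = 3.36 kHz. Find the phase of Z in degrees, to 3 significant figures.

ω = 2πf = 21110 rad/s
X_L = ωL = 4540 Ω
X_C = 1/(ωC) = 4920 Ω
Branch 1 (R+jX_L): Z₁ = 820 + j4540 Ω, |Z₁| = 4610 Ω
Branch 2 (−jX_C): Z₂ = −j4920 Ω
Parallel: Z = Z₁Z₂/(Z₁+Z₂), |Z| = 25100 Ω, ∠Z = 14.9°

14.9°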